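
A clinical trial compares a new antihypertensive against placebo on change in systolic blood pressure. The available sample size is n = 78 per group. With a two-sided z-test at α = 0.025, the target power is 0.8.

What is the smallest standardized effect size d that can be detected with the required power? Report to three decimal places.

Required noncentrality: δ = z_{0.0125} + z_{0.20} = 2.241 + 0.842 = 3.083.
(The second rejection-region term Φ(−δ − z_{α/2}) is negligible and dropped.)
δ = d·√(n/2) ⇒ d = δ/√(n/2) = 3.083/√(78/2) = 0.4937.

d ≈ 0.494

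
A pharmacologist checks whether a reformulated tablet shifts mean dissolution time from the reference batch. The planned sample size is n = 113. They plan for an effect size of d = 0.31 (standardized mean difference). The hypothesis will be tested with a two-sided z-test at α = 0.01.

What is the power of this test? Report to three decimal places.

Power ≈ 0.764

Noncentrality parameter: δ = d·√n = 0.31 × √113 = 3.2953
Critical value for a two-sided test at α = 0.01: z_{α/2} = 2.576.
Power = Φ(δ − 2.576) + Φ(−δ − 2.576) = Φ(0.720) + Φ(-5.871) = 0.7641 + 0.0000 = 0.7641.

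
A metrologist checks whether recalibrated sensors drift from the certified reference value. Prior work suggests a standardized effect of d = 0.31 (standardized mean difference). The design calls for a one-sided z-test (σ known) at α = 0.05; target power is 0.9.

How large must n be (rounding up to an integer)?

Set Φ(δ − 1.645) = 0.9; then δ − 1.645 = Φ⁻¹(0.9) = 1.282, giving δ = 2.926.
δ = d·√n ⇒ n = (δ/d)² = (2.926 / 0.31)² = 89.11.
Round up to the next whole unit.

n = 90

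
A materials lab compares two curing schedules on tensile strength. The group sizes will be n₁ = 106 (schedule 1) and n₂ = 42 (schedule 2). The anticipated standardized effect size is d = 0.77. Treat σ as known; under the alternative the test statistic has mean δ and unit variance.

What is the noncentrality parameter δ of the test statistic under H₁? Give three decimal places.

δ = d / √(1/n₁ + 1/n₂) = 0.77 / √(1/106 + 1/42) = 4.2232

δ ≈ 4.223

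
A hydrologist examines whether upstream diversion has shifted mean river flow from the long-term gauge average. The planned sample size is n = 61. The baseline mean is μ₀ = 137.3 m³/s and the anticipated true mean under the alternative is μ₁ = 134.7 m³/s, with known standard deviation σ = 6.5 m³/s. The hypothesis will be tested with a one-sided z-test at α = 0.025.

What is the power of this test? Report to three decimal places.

Power ≈ 0.878

Standardized effect: d = |μ₁ − μ₀| / σ = |134.7 − 137.3| / 6.5 = 0.4000
Noncentrality parameter: δ = d·√n = 0.4000 × √61 = 3.1241
One-sided α = 0.025 → critical value z_{0.025} = 1.960.
Power = Φ(δ − 1.960) = Φ(1.164) = 0.8778.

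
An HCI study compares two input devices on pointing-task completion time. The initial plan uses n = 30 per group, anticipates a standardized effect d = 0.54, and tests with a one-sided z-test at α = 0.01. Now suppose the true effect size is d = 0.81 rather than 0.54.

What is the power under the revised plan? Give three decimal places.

With d = 0.81: δ = d·√(n/2) = 0.81 × √(30/2) = 3.1371. Critical value z_{0.01} = 2.326.
Revised power = Φ(δ − 2.326) = Φ(0.811) = 0.7913.

Power ≈ 0.791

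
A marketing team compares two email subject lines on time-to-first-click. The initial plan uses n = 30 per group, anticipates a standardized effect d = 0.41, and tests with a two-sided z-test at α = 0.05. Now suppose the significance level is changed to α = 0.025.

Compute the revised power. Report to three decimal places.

Power ≈ 0.257

δ = d·√(n/2) = 0.41 × √(30/2) = 1.5879 (unchanged). New critical value: z_{0.0125} = 2.241.
Revised power = Φ(δ − 2.241) + Φ(−δ − 2.241) = Φ(-0.653) + Φ(-3.829) = 0.2567 + 0.0001 = 0.2568.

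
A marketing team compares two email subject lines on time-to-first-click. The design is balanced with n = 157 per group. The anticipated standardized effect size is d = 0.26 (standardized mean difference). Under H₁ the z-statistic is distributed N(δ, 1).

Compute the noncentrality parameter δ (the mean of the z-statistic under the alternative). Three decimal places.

δ = d·√(n/2) = 0.26 × √(157/2) = 2.3036

δ ≈ 2.304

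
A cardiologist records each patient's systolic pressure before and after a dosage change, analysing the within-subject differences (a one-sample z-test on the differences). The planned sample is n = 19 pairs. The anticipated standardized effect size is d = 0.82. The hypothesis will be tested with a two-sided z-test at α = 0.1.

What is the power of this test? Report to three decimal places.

Power ≈ 0.973

Noncentrality parameter: δ = d·√n = 0.82 × √19 = 3.5743
Critical value for a two-sided test at α = 0.1: z_{α/2} = 1.645.
Power = Φ(δ − 1.645) + Φ(−δ − 1.645) = Φ(1.929) + Φ(-5.219) = 0.9732 + 0.0000 = 0.9732.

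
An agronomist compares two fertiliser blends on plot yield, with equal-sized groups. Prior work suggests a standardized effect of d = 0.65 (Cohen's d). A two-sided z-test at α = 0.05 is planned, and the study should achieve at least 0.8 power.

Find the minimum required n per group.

n = 38 per group

For power 0.8 need Φ(δ − z_{0.025}) = 0.8, so δ = z_{0.025} + z_{0.20} = 1.960 + 0.842 = 2.802.
(For δ > 0 the lower-tail rejection region contributes negligibly to power, so the one-term inversion is standard.)
δ = d·√(n/2) ⇒ n = 2(δ/d)² = 2 × (2.802 / 0.65)² = 37.15.
Rounding up, n = 38 per group.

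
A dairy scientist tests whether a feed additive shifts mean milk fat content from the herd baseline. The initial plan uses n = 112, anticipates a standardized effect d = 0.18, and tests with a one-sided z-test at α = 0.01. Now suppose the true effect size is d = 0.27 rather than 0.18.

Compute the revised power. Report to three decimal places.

With d = 0.27: δ = d·√n = 0.27 × √112 = 2.8574. Critical value z_{0.01} = 2.326.
Revised power = Φ(δ − 2.326) = Φ(0.531) = 0.7023.

Power ≈ 0.702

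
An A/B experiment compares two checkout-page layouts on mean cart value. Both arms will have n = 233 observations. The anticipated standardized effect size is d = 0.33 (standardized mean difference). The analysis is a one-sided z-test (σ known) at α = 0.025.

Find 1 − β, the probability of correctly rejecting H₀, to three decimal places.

Noncentrality parameter: δ = d·√(n/2) = 0.33 × √(233/2) = 3.5619
One-sided α = 0.025 → critical value z_{0.025} = 1.960.
Power = Φ(δ − 1.960) = Φ(1.602) = 0.9454.

Power ≈ 0.945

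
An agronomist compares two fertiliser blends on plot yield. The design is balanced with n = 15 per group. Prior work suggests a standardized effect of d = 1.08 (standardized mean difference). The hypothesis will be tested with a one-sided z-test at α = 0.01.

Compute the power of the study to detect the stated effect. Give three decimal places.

Power ≈ 0.736

Noncentrality parameter: δ = d·√(n/2) = 1.08 × √(15/2) = 2.9577
One-sided α = 0.01 → critical value z_{0.01} = 2.326.
Power = P(Z > 2.326 − δ) = Φ(0.631) = 0.7361.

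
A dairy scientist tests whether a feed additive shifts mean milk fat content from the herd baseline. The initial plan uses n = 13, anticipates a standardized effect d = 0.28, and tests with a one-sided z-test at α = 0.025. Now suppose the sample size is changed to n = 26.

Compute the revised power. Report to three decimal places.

Power ≈ 0.297

With n = 26: δ = d·√n = 0.28 × √26 = 1.4277. Critical value z_{0.025} = 1.960.
Revised power = P(Z > 1.960 − δ) = Φ(-0.532) = 0.2973.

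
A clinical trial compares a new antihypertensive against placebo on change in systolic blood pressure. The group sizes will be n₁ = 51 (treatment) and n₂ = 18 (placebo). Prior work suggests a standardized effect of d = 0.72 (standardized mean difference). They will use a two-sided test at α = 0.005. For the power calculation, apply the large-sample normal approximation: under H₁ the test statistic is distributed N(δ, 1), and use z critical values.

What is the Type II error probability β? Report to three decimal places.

Noncentrality parameter: δ = d / √(1/n₁ + 1/n₂) = 0.72 / √(1/51 + 1/18) = 2.6262
Critical value for a two-sided test at α = 0.005: z_{α/2} = 2.807.
Power = Φ(δ − 2.807) + Φ(−δ − 2.807) = Φ(-0.181) + Φ(-5.433) = 0.4283 + 0.0000 = 0.4283.
Type II error: β = 1 − power = 1 − 0.4283 = 0.5717.

β ≈ 0.572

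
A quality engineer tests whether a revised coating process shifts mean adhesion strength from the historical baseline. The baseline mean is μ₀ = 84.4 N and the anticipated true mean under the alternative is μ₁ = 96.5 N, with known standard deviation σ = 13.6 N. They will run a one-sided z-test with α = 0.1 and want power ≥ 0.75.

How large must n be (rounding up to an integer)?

n = 5

Standardized effect: d = |μ₁ − μ₀| / σ = |96.5 − 84.4| / 13.6 = 0.8897
Set Φ(δ − 1.282) = 0.75; then δ − 1.282 = Φ⁻¹(0.75) = 0.674, giving δ = 1.956.
δ = d·√n ⇒ n = (δ/d)² = (1.956 / 0.8897)² = 4.83.
Rounding up, n = 5.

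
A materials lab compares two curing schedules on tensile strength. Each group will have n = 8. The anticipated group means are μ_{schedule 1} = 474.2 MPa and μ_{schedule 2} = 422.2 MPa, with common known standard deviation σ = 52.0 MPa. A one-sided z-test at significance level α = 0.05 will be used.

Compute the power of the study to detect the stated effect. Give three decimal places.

Standardized effect: d = |μ_{schedule 1} − μ_{schedule 2}| / σ = |474.2 − 422.2| / 52.0 = 1.0000
Noncentrality parameter: δ = d·√(n/2) = 1.0000 × √(8/2) = 2.0000
One-sided α = 0.05 → critical value z_{0.05} = 1.645.
Power = P(Z > 1.645 − δ) = Φ(0.355) = 0.6388.

Power ≈ 0.639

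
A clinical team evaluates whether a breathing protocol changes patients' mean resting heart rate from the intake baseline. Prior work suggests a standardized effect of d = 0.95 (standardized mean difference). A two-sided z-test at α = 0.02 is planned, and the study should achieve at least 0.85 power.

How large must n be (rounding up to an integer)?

For power 0.85 need Φ(δ − z_{0.01}) = 0.85, so δ = z_{0.01} + z_{0.15} = 2.326 + 1.036 = 3.363.
(For δ > 0 the lower-tail rejection region contributes negligibly to power, so the one-term inversion is standard.)
δ = d·√n ⇒ n = (δ/d)² = (3.363 / 0.95)² = 12.53.
Round up to the next whole unit.

n = 13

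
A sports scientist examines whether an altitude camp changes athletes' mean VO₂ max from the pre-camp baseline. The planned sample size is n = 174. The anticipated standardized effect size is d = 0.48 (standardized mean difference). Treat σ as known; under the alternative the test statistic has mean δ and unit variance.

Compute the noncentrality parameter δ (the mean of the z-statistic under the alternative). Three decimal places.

δ ≈ 6.332

The noncentrality parameter scales effect size by the design's sample-size factor: δ = d·√n = 0.48 × √174 = 6.3316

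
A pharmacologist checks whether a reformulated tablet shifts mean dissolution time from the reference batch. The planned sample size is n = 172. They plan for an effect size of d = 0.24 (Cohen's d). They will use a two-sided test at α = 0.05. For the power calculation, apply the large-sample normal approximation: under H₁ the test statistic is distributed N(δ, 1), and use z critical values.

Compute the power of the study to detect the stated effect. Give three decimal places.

Noncentrality parameter: δ = d·√n = 0.24 × √172 = 3.1476
Two-sided α = 0.05 → critical value z_{0.025} = 1.960.
Power = Φ(δ − 1.960) + Φ(−δ − 1.960) = Φ(1.188) + Φ(-5.108) = 0.8825 + 0.0000 = 0.8825.

Power ≈ 0.883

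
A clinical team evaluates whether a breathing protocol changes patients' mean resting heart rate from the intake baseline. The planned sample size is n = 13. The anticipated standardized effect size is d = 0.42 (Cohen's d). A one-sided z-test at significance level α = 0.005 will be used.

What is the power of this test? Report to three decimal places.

Noncentrality parameter: δ = d·√n = 0.42 × √13 = 1.5143
Critical value for a one-sided test at α = 0.005: z_α = 2.576.
Power = Φ(δ − 2.576) = Φ(-1.061) = 0.1442.

Power ≈ 0.144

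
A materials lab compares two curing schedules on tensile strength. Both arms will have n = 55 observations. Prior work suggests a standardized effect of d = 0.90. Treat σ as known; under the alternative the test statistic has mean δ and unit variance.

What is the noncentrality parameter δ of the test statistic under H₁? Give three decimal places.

The noncentrality parameter scales effect size by the design's sample-size factor: δ = d·√(n/2) = 0.90 × √(55/2) = 4.7196

δ ≈ 4.720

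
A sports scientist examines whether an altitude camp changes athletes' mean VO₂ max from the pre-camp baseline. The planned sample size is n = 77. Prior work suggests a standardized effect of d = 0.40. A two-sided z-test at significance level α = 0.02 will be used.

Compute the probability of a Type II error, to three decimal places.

Noncentrality parameter: δ = d·√n = 0.40 × √77 = 3.5100
Two-sided α = 0.02 → critical value z_{0.01} = 2.326.
Power = Φ(δ − 2.326) + Φ(−δ − 2.326) = Φ(1.184) + Φ(-5.836) = 0.8817 + 0.0000 = 0.8817.
Type II error: β = 1 − power = 1 − 0.8817 = 0.1183.

β ≈ 0.118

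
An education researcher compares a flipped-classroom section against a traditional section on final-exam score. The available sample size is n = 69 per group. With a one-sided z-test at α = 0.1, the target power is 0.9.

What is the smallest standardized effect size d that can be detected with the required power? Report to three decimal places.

d ≈ 0.436

Need Φ(δ − 1.282) = 0.9, so δ = 1.282 + 1.282 = 2.563.
δ = d·√(n/2) ⇒ d = δ/√(n/2) = 2.563/√(69/2) = 0.4364.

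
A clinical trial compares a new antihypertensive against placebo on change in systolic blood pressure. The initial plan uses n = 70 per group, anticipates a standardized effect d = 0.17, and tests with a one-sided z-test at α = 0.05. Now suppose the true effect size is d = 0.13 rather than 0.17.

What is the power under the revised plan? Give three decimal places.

Power ≈ 0.191

With d = 0.13: δ = d·√(n/2) = 0.13 × √(70/2) = 0.7691. Critical value z_{0.05} = 1.645.
Revised power = Φ(δ − 1.645) = Φ(-0.876) = 0.1906.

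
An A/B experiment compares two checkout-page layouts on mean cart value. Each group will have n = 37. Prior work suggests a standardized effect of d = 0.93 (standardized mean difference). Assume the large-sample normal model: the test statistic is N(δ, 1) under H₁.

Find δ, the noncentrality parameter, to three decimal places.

δ ≈ 4.000

δ = d·√(n/2) = 0.93 × √(37/2) = 4.0001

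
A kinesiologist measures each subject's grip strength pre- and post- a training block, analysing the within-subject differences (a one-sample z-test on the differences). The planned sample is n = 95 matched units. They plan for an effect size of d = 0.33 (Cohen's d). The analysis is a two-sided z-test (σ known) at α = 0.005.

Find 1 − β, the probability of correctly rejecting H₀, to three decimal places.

Power ≈ 0.659

Noncentrality parameter: λ = d·√n = 0.33 × √95 = 3.2164
Two-sided α = 0.005 → critical value z_{0.0025} = 2.807.
Power = Φ(λ − 2.807) + Φ(−λ − 2.807) = Φ(0.409) + Φ(-6.023) = 0.6589 + 0.0000 = 0.6589.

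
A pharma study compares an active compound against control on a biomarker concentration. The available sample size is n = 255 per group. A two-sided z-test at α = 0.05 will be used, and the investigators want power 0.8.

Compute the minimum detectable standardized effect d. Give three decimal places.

Required noncentrality: δ = z_{0.025} + z_{0.20} = 1.960 + 0.842 = 2.802.
(Lower-tail contribution to power is negligible for δ > 0.)
δ = d·√(n/2) ⇒ d = δ/√(n/2) = 2.802/√(255/2) = 0.2481.

d ≈ 0.248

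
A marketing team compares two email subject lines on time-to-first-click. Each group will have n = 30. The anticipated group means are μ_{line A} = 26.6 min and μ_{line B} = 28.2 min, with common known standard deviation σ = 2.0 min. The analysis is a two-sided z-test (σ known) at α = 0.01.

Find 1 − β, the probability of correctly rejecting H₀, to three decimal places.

Power ≈ 0.699

Standardized effect: d = |μ_{line A} − μ_{line B}| / σ = |26.6 − 28.2| / 2.0 = 0.8000
Noncentrality parameter: δ = d·√(n/2) = 0.8000 × √(30/2) = 3.0984
Two-sided α = 0.01 → critical value z_{0.005} = 2.576.
Power = Φ(δ − 2.576) + Φ(−δ − 2.576) = Φ(0.523) + Φ(-5.674) = 0.6994 + 0.0000 = 0.6994.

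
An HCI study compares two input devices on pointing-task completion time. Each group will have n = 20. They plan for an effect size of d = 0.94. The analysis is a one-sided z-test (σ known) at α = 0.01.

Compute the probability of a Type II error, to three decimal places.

Noncentrality parameter: δ = d·√(n/2) = 0.94 × √(20/2) = 2.9725
Critical value for a one-sided test at α = 0.01: z_α = 2.326.
Power = Φ(δ − 2.326) = Φ(0.646) = 0.7409.
Type II error: β = 1 − power = 1 − 0.7409 = 0.2591.

β ≈ 0.259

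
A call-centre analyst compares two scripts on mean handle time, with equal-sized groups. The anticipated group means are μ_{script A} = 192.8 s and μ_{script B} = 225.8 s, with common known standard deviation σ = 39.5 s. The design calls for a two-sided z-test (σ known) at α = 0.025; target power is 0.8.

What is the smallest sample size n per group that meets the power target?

n = 28 per group

Standardized effect: d = |μ_{script A} − μ_{script B}| / σ = |192.8 − 225.8| / 39.5 = 0.8354
Set Φ(δ − 2.241) = 0.8; then δ − 2.241 = Φ⁻¹(0.8) = 0.842, giving δ = 3.083.
(Ignoring the negligible lower-tail rejection probability gives the usual closed-form inversion.)
δ = d·√(n/2) ⇒ n = 2(δ/d)² = 2 × (3.083 / 0.8354)² = 27.24.
Round up to the next whole unit.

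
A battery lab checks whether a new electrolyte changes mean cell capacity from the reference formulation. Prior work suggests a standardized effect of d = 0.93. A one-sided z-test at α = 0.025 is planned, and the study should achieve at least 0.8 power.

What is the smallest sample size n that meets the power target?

n = 10

Set Φ(δ − 1.960) = 0.8; then δ − 1.960 = Φ⁻¹(0.8) = 0.842, giving δ = 2.802.
δ = d·√n ⇒ n = (δ/d)² = (2.802 / 0.93)² = 9.07.
Round up to the next whole unit.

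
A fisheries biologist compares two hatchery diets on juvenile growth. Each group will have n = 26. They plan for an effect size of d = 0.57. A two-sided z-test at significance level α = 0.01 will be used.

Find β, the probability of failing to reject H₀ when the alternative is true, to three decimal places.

Noncentrality parameter: δ = d·√(n/2) = 0.57 × √(26/2) = 2.0552
Critical value for a two-sided test at α = 0.01: z_{α/2} = 2.576.
Power = Φ(δ − 2.576) + Φ(−δ − 2.576) = Φ(-0.521) + Φ(-4.631) = 0.3013 + 0.0000 = 0.3013.
Type II error: β = 1 − power = 1 − 0.3013 = 0.6987.

β ≈ 0.699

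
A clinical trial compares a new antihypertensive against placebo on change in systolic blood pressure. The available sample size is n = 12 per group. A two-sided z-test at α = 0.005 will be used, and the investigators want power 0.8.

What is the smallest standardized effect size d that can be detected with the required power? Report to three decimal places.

d ≈ 1.490

Required noncentrality: δ = z_{0.0025} + z_{0.20} = 2.807 + 0.842 = 3.649.
(Lower-tail contribution to power is negligible for δ > 0.)
δ = d·√(n/2) ⇒ d = δ/√(n/2) = 3.649/√(12/2) = 1.4896.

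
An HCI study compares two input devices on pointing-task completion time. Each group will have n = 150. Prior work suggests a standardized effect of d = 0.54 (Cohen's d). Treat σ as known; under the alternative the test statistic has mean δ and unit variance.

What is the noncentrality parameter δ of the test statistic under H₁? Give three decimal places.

The noncentrality parameter scales effect size by the design's sample-size factor: δ = d·√(n/2) = 0.54 × √(150/2) = 4.6765

δ ≈ 4.677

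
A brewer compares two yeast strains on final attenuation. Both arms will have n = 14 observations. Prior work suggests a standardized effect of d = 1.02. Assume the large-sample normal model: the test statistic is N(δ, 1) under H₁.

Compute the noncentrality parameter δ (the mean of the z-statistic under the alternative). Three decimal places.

δ ≈ 2.699

δ = d·√(n/2) = 1.02 × √(14/2) = 2.6987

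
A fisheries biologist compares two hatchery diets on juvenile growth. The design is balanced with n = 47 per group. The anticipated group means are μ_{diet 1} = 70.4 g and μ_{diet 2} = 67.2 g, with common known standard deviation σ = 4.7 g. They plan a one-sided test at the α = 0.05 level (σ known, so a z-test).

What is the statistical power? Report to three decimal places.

Power ≈ 0.951

Standardized effect: d = |μ_{diet 1} − μ_{diet 2}| / σ = |70.4 − 67.2| / 4.7 = 0.6809
Noncentrality parameter: δ = d·√(n/2) = 0.6809 × √(47/2) = 3.3005
One-sided α = 0.05 → critical value z_{0.05} = 1.645.
Power = P(Z > 1.645 − δ) = Φ(1.656) = 0.9511.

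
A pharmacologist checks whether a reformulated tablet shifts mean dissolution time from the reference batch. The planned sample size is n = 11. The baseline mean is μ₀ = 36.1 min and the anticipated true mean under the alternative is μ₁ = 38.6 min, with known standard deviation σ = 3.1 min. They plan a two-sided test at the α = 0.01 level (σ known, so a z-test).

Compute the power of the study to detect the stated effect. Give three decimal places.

Standardized effect: d = |μ₁ − μ₀| / σ = |38.6 − 36.1| / 3.1 = 0.8065
Noncentrality parameter: δ = d·√n = 0.8065 × √11 = 2.6747
Critical value for a two-sided test at α = 0.01: z_{α/2} = 2.576.
Power = Φ(δ − 2.576) + Φ(−δ − 2.576) = Φ(0.099) + Φ(-5.251) = 0.5394 + 0.0000 = 0.5394.

Power ≈ 0.539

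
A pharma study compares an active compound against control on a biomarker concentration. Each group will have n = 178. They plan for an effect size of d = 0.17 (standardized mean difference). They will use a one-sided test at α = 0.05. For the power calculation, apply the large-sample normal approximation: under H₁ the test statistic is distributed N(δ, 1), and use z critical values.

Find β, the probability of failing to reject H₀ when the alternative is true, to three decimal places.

Noncentrality parameter: δ = d·√(n/2) = 0.17 × √(178/2) = 1.6038
One-sided α = 0.05 → critical value z_{0.05} = 1.645.
Power = Φ(δ − 1.645) = Φ(-0.041) = 0.4836.
Type II error: β = 1 − power = 1 − 0.4836 = 0.5164.

β ≈ 0.516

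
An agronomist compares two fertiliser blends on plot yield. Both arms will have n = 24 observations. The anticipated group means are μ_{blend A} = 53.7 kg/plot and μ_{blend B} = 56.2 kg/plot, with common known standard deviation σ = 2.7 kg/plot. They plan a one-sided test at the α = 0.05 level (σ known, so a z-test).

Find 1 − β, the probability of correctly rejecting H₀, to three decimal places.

Standardized effect: d = |μ_{blend A} − μ_{blend B}| / σ = |53.7 − 56.2| / 2.7 = 0.9259
Noncentrality parameter: δ = d·√(n/2) = 0.9259 × √(24/2) = 3.2075
Critical value for a one-sided test at α = 0.05: z_α = 1.645.
Power = P(Z > 1.645 − δ) = Φ(1.563) = 0.9409.

Power ≈ 0.941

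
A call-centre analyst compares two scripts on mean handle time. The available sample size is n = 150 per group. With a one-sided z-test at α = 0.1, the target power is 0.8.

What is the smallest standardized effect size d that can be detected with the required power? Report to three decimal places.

Need Φ(δ − 1.282) = 0.8, so δ = 1.282 + 0.842 = 2.123.
δ = d·√(n/2) ⇒ d = δ/√(n/2) = 2.123/√(150/2) = 0.2452.

d ≈ 0.245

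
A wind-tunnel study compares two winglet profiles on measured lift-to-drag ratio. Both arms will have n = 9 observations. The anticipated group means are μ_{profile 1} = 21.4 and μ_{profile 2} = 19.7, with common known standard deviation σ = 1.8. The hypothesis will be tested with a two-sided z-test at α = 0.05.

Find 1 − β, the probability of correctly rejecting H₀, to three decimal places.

Power ≈ 0.517

Standardized effect: d = |μ_{profile 1} − μ_{profile 2}| / σ = |21.4 − 19.7| / 1.8 = 0.9444
Noncentrality parameter: δ = d·√(n/2) = 0.9444 × √(9/2) = 2.0035
Critical value for a two-sided test at α = 0.05: z_{α/2} = 1.960.
Power = Φ(δ − 1.960) + Φ(−δ − 1.960) = Φ(0.044) + Φ(-3.963) = 0.5174 + 0.0000 = 0.5174.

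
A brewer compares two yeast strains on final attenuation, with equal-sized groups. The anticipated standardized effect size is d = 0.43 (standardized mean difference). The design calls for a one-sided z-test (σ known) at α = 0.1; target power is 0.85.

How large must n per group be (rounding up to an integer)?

For power 0.85 need Φ(δ − z_{0.1}) = 0.85, so δ = z_{0.1} + z_{0.15} = 1.282 + 1.036 = 2.318.
δ = d·√(n/2) ⇒ n = 2(δ/d)² = 2 × (2.318 / 0.43)² = 58.12.
Round up to the next whole unit.

n = 59 per group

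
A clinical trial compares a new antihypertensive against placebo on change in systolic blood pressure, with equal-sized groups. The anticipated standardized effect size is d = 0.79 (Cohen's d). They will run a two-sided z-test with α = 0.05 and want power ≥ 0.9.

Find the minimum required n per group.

n = 34 per group

For power 0.9 need Φ(δ − z_{0.025}) = 0.9, so δ = z_{0.025} + z_{0.10} = 1.960 + 1.282 = 3.242.
(The Φ(−δ − z_{α/2}) term is vanishingly small for δ > 0 and is dropped in the standard sample-size formula.)
δ = d·√(n/2) ⇒ n = 2(δ/d)² = 2 × (3.242 / 0.79)² = 33.67.
Round up to the next whole unit.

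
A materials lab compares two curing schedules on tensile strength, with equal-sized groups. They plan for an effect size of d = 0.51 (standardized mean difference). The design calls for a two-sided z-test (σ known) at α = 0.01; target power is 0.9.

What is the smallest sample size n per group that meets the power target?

n = 115 per group

For power 0.9 need Φ(δ − z_{0.005}) = 0.9, so δ = z_{0.005} + z_{0.10} = 2.576 + 1.282 = 3.857.
(Ignoring the negligible lower-tail rejection probability gives the usual closed-form inversion.)
δ = d·√(n/2) ⇒ n = 2(δ/d)² = 2 × (3.857 / 0.51)² = 114.41.
Round up to the next whole unit.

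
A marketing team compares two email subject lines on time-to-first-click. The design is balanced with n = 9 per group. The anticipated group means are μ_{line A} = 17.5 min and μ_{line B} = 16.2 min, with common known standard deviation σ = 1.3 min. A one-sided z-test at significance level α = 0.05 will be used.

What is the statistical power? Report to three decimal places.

Power ≈ 0.683

Standardized effect: d = |μ_{line A} − μ_{line B}| / σ = |17.5 − 16.2| / 1.3 = 1.0000
Noncentrality parameter: δ = d·√(n/2) = 1.0000 × √(9/2) = 2.1213
Critical value for a one-sided test at α = 0.05: z_α = 1.645.
Power = P(Z > 1.645 − δ) = Φ(0.476) = 0.6831.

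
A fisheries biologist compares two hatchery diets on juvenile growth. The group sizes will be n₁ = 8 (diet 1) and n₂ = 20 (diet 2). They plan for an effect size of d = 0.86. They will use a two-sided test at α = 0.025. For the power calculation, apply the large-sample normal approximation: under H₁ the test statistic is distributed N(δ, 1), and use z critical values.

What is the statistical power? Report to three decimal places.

Noncentrality parameter: δ = d / √(1/n₁ + 1/n₂) = 0.86 / √(1/8 + 1/20) = 2.0558
Two-sided α = 0.025 → critical value z_{0.0125} = 2.241.
Power = Φ(δ − 2.241) + Φ(−δ − 2.241) = Φ(-0.186) + Φ(-4.297) = 0.4264 + 0.0000 = 0.4264.

Power ≈ 0.426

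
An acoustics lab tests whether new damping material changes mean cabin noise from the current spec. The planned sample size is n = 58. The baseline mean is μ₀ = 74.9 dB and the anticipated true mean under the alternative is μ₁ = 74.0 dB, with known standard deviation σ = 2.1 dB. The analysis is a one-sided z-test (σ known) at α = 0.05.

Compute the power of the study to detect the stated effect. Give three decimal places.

Power ≈ 0.947

Standardized effect: d = |μ₁ − μ₀| / σ = |74.0 − 74.9| / 2.1 = 0.4286
Noncentrality parameter: δ = d·√n = 0.4286 × √58 = 3.2639
One-sided α = 0.05 → critical value z_{0.05} = 1.645.
Power = Φ(δ − 1.645) = Φ(1.619) = 0.9473.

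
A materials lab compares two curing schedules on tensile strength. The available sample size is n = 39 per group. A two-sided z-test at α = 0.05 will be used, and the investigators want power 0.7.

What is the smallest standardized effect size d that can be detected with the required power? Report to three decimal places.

d ≈ 0.563

Required noncentrality: δ = z_{0.025} + z_{0.30} = 1.960 + 0.524 = 2.484.
(Lower-tail contribution to power is negligible for δ > 0.)
δ = d·√(n/2) ⇒ d = δ/√(n/2) = 2.484/√(39/2) = 0.5626.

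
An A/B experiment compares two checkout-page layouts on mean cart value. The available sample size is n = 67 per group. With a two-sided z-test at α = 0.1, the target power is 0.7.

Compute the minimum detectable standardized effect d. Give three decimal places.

Need Φ(δ − 1.645) = 0.7, so δ = 1.645 + 0.524 = 2.169.
(The second rejection-region term Φ(−δ − z_{α/2}) is negligible and dropped.)
δ = d·√(n/2) ⇒ d = δ/√(n/2) = 2.169/√(67/2) = 0.3748.

d ≈ 0.375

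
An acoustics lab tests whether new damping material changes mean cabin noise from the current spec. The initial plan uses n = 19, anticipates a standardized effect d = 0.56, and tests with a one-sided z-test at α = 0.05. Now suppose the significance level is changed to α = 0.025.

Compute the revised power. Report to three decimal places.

Power ≈ 0.685

δ = d·√n = 0.56 × √19 = 2.4410 (unchanged). New critical value: z_{0.025} = 1.960.
Revised power = Φ(δ − 1.960) = Φ(0.481) = 0.6847.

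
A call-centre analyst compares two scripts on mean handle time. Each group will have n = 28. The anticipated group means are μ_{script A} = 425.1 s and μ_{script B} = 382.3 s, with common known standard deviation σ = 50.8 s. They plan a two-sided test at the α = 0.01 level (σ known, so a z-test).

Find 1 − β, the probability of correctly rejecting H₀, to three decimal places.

Standardized effect: d = |μ_{script A} − μ_{script B}| / σ = |425.1 − 382.3| / 50.8 = 0.8425
Noncentrality parameter: δ = d·√(n/2) = 0.8425 × √(28/2) = 3.1524
Two-sided α = 0.01 → critical value z_{0.005} = 2.576.
Power = Φ(δ − 2.576) + Φ(−δ − 2.576) = Φ(0.577) + Φ(-5.728) = 0.7179 + 0.0000 = 0.7179.

Power ≈ 0.718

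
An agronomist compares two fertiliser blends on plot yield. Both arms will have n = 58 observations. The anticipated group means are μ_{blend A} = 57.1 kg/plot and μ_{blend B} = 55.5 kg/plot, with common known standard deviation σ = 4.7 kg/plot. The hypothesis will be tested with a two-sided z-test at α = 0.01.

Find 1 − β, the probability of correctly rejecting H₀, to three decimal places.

Power ≈ 0.229

Standardized effect: d = |μ_{blend A} − μ_{blend B}| / σ = |57.1 − 55.5| / 4.7 = 0.3404
Noncentrality parameter: δ = d·√(n/2) = 0.3404 × √(58/2) = 1.8332
Two-sided α = 0.01 → critical value z_{0.005} = 2.576.
Power = Φ(δ − 2.576) + Φ(−δ − 2.576) = Φ(-0.743) + Φ(-4.409) = 0.2289 + 0.0000 = 0.2289.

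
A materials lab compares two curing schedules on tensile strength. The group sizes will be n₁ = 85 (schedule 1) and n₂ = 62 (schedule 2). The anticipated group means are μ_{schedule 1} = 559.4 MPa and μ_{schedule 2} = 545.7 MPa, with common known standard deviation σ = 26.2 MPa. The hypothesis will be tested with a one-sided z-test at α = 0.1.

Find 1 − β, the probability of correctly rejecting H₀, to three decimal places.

Standardized effect: d = |μ_{schedule 1} − μ_{schedule 2}| / σ = |559.4 − 545.7| / 26.2 = 0.5229
Noncentrality parameter: δ = d / √(1/n₁ + 1/n₂) = 0.5229 / √(1/85 + 1/62) = 3.1309
One-sided α = 0.1 → critical value z_{0.1} = 1.282.
Power = Φ(δ − 1.282) = Φ(1.849) = 0.9678.

Power ≈ 0.968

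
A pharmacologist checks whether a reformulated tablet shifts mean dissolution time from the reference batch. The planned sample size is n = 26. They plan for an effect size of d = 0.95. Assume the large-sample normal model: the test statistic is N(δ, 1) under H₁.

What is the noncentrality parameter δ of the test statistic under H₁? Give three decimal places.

δ ≈ 4.844

δ = d·√n = 0.95 × √26 = 4.8441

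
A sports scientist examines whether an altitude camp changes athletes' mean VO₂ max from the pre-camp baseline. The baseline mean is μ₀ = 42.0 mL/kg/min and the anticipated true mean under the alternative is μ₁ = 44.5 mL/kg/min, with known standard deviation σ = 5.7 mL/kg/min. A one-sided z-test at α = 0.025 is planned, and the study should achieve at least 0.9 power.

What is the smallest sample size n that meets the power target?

Standardized effect: d = |μ₁ − μ₀| / σ = |44.5 − 42.0| / 5.7 = 0.4386
For power 0.9 need Φ(δ − z_{0.025}) = 0.9, so δ = z_{0.025} + z_{0.10} = 1.960 + 1.282 = 3.242.
δ = d·√n ⇒ n = (δ/d)² = (3.242 / 0.4386)² = 54.62.
Round up to the next whole unit.

n = 55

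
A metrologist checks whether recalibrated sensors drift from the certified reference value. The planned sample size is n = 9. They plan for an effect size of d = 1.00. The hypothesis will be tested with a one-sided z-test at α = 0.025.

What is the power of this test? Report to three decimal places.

Noncentrality parameter: δ = d·√n = 1.00 × √9 = 3.0000
One-sided α = 0.025 → critical value z_{0.025} = 1.960.
Power = P(Z > 1.960 − δ) = Φ(1.040) = 0.8508.

Power ≈ 0.851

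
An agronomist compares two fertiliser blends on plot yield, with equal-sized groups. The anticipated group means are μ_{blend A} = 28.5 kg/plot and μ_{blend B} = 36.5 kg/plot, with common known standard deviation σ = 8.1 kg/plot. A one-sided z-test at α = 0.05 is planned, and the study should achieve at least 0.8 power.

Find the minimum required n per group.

n = 13 per group

Standardized effect: d = |μ_{blend A} − μ_{blend B}| / σ = |28.5 − 36.5| / 8.1 = 0.9877
For power 0.8 need Φ(δ − z_{0.05}) = 0.8, so δ = z_{0.05} + z_{0.20} = 1.645 + 0.842 = 2.486.
δ = d·√(n/2) ⇒ n = 2(δ/d)² = 2 × (2.486 / 0.9877)² = 12.68.
Round up to the next whole unit.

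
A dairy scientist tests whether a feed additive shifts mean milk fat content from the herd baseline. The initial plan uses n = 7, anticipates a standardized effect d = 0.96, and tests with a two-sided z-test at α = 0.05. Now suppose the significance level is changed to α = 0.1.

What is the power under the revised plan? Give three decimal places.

δ = d·√n = 0.96 × √7 = 2.5399 (unchanged). New critical value: z_{0.05} = 1.645.
Revised power = Φ(δ − 1.645) + Φ(−δ − 1.645) = Φ(0.895) + Φ(-4.185) = 0.8146 + 0.0000 = 0.8146.

Power ≈ 0.815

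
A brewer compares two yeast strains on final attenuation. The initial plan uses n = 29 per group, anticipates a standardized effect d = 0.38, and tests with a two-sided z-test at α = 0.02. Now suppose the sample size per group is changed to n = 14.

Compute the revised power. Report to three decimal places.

With n = 14 per group: δ = d·√(n/2) = 0.38 × √(14/2) = 1.0054. Critical value z_{0.01} = 2.326.
Revised power = Φ(δ − 2.326) + Φ(−δ − 2.326) = Φ(-1.321) + Φ(-3.332) = 0.0933 + 0.0004 = 0.0937.

Power ≈ 0.094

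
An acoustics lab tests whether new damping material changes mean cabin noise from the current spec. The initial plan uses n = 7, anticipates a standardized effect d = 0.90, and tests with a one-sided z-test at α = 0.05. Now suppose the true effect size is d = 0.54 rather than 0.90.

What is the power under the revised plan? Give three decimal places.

With d = 0.54: δ = d·√n = 0.54 × √7 = 1.4287. Critical value z_{0.05} = 1.645.
Revised power = Φ(δ − 1.645) = Φ(-0.216) = 0.4144.

Power ≈ 0.414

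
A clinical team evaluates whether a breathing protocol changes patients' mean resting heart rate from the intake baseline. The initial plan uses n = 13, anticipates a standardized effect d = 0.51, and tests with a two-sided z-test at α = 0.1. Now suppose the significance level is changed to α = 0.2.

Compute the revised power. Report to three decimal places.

δ = d·√n = 0.51 × √13 = 1.8388 (unchanged). New critical value: z_{0.1} = 1.282.
Revised power = Φ(δ − 1.282) + Φ(−δ − 1.282) = Φ(0.557) + Φ(-3.120) = 0.7113 + 0.0009 = 0.7122.

Power ≈ 0.712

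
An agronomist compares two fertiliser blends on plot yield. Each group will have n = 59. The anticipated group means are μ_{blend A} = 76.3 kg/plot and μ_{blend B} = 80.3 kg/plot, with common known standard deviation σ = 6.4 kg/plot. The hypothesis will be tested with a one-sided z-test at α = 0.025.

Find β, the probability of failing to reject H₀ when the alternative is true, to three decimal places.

Standardized effect: d = |μ_{blend A} − μ_{blend B}| / σ = |76.3 − 80.3| / 6.4 = 0.6250
Noncentrality parameter: δ = d·√(n/2) = 0.6250 × √(59/2) = 3.3946
Critical value for a one-sided test at α = 0.025: z_α = 1.960.
Power = P(Z > 1.960 − δ) = Φ(1.435) = 0.9243.
Type II error: β = 1 − power = 1 − 0.9243 = 0.0757.

β ≈ 0.076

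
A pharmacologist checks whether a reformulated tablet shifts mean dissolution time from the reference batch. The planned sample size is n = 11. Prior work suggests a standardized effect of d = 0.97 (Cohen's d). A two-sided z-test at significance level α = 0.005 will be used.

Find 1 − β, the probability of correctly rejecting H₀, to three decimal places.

Power ≈ 0.659

Noncentrality parameter: δ = d·√n = 0.97 × √11 = 3.2171
Critical value for a two-sided test at α = 0.005: z_{α/2} = 2.807.
Power = Φ(δ − 2.807) + Φ(−δ − 2.807) = Φ(0.410) + Φ(-6.024) = 0.6591 + 0.0000 = 0.6591.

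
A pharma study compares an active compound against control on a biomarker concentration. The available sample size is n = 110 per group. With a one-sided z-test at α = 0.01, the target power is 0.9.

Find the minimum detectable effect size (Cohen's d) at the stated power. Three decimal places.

d ≈ 0.486

Required noncentrality: δ = z_{0.01} + z_{0.10} = 2.326 + 1.282 = 3.608.
δ = d·√(n/2) ⇒ d = δ/√(n/2) = 3.608/√(110/2) = 0.4865.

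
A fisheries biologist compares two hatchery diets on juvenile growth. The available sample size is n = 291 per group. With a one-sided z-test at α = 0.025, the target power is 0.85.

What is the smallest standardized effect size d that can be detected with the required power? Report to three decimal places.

d ≈ 0.248

Required noncentrality: δ = z_{0.025} + z_{0.15} = 1.960 + 1.036 = 2.996.
δ = d·√(n/2) ⇒ d = δ/√(n/2) = 2.996/√(291/2) = 0.2484.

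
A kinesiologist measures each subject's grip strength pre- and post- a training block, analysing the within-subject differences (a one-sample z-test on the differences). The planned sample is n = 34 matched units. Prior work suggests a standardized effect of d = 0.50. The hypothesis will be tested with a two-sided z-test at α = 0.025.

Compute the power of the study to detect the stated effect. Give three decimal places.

Power ≈ 0.750

Noncentrality parameter: δ = d·√n = 0.50 × √34 = 2.9155
Two-sided α = 0.025 → critical value z_{0.0125} = 2.241.
Power = Φ(δ − 2.241) + Φ(−δ − 2.241) = Φ(0.674) + Φ(-5.157) = 0.7499 + 0.0000 = 0.7499.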